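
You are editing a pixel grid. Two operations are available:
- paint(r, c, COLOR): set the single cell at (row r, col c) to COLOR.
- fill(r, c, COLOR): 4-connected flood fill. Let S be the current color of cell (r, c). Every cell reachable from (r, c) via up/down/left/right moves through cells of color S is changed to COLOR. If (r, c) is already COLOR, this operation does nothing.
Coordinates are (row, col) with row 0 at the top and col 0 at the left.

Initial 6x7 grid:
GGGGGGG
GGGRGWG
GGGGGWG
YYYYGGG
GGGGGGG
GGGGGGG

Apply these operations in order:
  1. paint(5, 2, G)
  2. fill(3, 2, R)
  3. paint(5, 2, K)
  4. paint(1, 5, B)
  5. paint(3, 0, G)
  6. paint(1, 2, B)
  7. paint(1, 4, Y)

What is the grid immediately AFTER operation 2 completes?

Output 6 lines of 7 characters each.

Answer: GGGGGGG
GGGRGWG
GGGGGWG
RRRRGGG
GGGGGGG
GGGGGGG

Derivation:
After op 1 paint(5,2,G):
GGGGGGG
GGGRGWG
GGGGGWG
YYYYGGG
GGGGGGG
GGGGGGG
After op 2 fill(3,2,R) [4 cells changed]:
GGGGGGG
GGGRGWG
GGGGGWG
RRRRGGG
GGGGGGG
GGGGGGG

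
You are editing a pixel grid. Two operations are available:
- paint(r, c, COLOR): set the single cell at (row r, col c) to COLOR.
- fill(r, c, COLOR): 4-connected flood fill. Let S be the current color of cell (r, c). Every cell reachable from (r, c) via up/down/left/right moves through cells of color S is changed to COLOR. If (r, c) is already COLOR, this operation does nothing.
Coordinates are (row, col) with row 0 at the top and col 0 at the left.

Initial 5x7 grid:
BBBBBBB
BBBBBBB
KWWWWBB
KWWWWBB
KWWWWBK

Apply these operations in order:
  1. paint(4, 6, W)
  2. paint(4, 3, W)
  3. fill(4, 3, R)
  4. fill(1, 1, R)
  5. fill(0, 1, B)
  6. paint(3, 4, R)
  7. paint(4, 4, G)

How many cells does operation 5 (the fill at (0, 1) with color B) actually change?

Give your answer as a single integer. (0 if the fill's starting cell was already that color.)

After op 1 paint(4,6,W):
BBBBBBB
BBBBBBB
KWWWWBB
KWWWWBB
KWWWWBW
After op 2 paint(4,3,W):
BBBBBBB
BBBBBBB
KWWWWBB
KWWWWBB
KWWWWBW
After op 3 fill(4,3,R) [12 cells changed]:
BBBBBBB
BBBBBBB
KRRRRBB
KRRRRBB
KRRRRBW
After op 4 fill(1,1,R) [19 cells changed]:
RRRRRRR
RRRRRRR
KRRRRRR
KRRRRRR
KRRRRRW
After op 5 fill(0,1,B) [31 cells changed]:
BBBBBBB
BBBBBBB
KBBBBBB
KBBBBBB
KBBBBBW

Answer: 31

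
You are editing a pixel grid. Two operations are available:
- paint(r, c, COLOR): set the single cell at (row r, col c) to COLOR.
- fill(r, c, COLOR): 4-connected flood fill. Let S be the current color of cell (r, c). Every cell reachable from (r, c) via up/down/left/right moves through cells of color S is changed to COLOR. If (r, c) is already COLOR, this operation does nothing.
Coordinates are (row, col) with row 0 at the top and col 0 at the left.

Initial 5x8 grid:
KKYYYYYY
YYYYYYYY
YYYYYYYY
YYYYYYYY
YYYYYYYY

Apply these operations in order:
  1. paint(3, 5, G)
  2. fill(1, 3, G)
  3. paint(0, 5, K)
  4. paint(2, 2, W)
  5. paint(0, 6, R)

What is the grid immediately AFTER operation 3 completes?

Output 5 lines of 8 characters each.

Answer: KKGGGKGG
GGGGGGGG
GGGGGGGG
GGGGGGGG
GGGGGGGG

Derivation:
After op 1 paint(3,5,G):
KKYYYYYY
YYYYYYYY
YYYYYYYY
YYYYYGYY
YYYYYYYY
After op 2 fill(1,3,G) [37 cells changed]:
KKGGGGGG
GGGGGGGG
GGGGGGGG
GGGGGGGG
GGGGGGGG
After op 3 paint(0,5,K):
KKGGGKGG
GGGGGGGG
GGGGGGGG
GGGGGGGG
GGGGGGGG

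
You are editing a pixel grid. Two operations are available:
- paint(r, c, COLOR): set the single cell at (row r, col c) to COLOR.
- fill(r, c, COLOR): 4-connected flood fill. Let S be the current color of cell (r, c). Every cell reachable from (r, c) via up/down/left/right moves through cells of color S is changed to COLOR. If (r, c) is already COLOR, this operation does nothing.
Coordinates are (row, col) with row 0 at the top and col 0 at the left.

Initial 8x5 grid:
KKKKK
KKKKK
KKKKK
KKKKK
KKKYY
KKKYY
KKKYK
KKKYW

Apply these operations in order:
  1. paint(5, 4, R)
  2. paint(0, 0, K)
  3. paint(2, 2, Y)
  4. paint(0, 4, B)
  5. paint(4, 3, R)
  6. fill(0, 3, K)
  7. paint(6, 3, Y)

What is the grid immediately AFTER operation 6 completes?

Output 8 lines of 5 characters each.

After op 1 paint(5,4,R):
KKKKK
KKKKK
KKKKK
KKKKK
KKKYY
KKKYR
KKKYK
KKKYW
After op 2 paint(0,0,K):
KKKKK
KKKKK
KKKKK
KKKKK
KKKYY
KKKYR
KKKYK
KKKYW
After op 3 paint(2,2,Y):
KKKKK
KKKKK
KKYKK
KKKKK
KKKYY
KKKYR
KKKYK
KKKYW
After op 4 paint(0,4,B):
KKKKB
KKKKK
KKYKK
KKKKK
KKKYY
KKKYR
KKKYK
KKKYW
After op 5 paint(4,3,R):
KKKKB
KKKKK
KKYKK
KKKKK
KKKRY
KKKYR
KKKYK
KKKYW
After op 6 fill(0,3,K) [0 cells changed]:
KKKKB
KKKKK
KKYKK
KKKKK
KKKRY
KKKYR
KKKYK
KKKYW

Answer: KKKKB
KKKKK
KKYKK
KKKKK
KKKRY
KKKYR
KKKYK
KKKYW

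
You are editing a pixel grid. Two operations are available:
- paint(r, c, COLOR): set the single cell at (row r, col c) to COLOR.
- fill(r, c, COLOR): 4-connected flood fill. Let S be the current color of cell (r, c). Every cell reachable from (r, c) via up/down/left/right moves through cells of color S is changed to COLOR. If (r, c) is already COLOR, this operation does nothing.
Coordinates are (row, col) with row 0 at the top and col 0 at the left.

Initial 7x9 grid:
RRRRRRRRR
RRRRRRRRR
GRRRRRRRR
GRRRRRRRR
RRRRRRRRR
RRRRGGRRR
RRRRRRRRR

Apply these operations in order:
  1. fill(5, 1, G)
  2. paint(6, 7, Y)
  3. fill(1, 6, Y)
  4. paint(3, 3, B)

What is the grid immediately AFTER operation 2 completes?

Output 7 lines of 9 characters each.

Answer: GGGGGGGGG
GGGGGGGGG
GGGGGGGGG
GGGGGGGGG
GGGGGGGGG
GGGGGGGGG
GGGGGGGYG

Derivation:
After op 1 fill(5,1,G) [59 cells changed]:
GGGGGGGGG
GGGGGGGGG
GGGGGGGGG
GGGGGGGGG
GGGGGGGGG
GGGGGGGGG
GGGGGGGGG
After op 2 paint(6,7,Y):
GGGGGGGGG
GGGGGGGGG
GGGGGGGGG
GGGGGGGGG
GGGGGGGGG
GGGGGGGGG
GGGGGGGYG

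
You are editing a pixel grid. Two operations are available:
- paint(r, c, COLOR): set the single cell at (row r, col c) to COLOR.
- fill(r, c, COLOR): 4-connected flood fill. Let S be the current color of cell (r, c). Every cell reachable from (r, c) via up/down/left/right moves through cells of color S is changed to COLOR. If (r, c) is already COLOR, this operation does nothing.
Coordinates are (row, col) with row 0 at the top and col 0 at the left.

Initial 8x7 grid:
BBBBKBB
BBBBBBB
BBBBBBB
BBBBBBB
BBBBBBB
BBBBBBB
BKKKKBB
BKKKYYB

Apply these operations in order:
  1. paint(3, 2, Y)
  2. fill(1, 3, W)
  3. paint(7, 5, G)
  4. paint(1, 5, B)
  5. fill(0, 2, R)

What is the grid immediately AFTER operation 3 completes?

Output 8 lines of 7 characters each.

After op 1 paint(3,2,Y):
BBBBKBB
BBBBBBB
BBBBBBB
BBYBBBB
BBBBBBB
BBBBBBB
BKKKKBB
BKKKYYB
After op 2 fill(1,3,W) [45 cells changed]:
WWWWKWW
WWWWWWW
WWWWWWW
WWYWWWW
WWWWWWW
WWWWWWW
WKKKKWW
WKKKYYW
After op 3 paint(7,5,G):
WWWWKWW
WWWWWWW
WWWWWWW
WWYWWWW
WWWWWWW
WWWWWWW
WKKKKWW
WKKKYGW

Answer: WWWWKWW
WWWWWWW
WWWWWWW
WWYWWWW
WWWWWWW
WWWWWWW
WKKKKWW
WKKKYGW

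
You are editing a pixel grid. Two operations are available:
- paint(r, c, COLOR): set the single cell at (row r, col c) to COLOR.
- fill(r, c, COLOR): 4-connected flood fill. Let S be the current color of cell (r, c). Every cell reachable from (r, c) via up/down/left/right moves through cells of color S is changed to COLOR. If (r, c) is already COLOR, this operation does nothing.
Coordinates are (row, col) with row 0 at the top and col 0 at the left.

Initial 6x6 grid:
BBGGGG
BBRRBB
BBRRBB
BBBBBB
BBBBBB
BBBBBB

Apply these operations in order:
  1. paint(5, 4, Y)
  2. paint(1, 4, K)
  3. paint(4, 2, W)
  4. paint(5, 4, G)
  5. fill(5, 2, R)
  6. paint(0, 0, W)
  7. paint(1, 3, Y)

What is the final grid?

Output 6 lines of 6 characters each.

Answer: WRGGGG
RRRYKR
RRRRRR
RRRRRR
RRWRRR
RRRRGR

Derivation:
After op 1 paint(5,4,Y):
BBGGGG
BBRRBB
BBRRBB
BBBBBB
BBBBBB
BBBBYB
After op 2 paint(1,4,K):
BBGGGG
BBRRKB
BBRRBB
BBBBBB
BBBBBB
BBBBYB
After op 3 paint(4,2,W):
BBGGGG
BBRRKB
BBRRBB
BBBBBB
BBWBBB
BBBBYB
After op 4 paint(5,4,G):
BBGGGG
BBRRKB
BBRRBB
BBBBBB
BBWBBB
BBBBGB
After op 5 fill(5,2,R) [25 cells changed]:
RRGGGG
RRRRKR
RRRRRR
RRRRRR
RRWRRR
RRRRGR
After op 6 paint(0,0,W):
WRGGGG
RRRRKR
RRRRRR
RRRRRR
RRWRRR
RRRRGR
After op 7 paint(1,3,Y):
WRGGGG
RRRYKR
RRRRRR
RRRRRR
RRWRRR
RRRRGR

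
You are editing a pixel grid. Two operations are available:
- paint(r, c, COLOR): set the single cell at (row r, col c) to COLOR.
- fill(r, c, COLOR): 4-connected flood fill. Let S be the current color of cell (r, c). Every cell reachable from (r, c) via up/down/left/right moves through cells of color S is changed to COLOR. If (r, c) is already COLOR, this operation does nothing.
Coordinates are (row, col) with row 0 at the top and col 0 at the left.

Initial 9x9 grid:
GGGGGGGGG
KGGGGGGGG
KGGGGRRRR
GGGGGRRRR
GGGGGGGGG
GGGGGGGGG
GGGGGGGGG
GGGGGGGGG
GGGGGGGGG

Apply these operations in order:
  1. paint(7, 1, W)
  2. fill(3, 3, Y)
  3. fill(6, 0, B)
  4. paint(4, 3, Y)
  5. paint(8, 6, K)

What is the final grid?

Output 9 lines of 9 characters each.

After op 1 paint(7,1,W):
GGGGGGGGG
KGGGGGGGG
KGGGGRRRR
GGGGGRRRR
GGGGGGGGG
GGGGGGGGG
GGGGGGGGG
GWGGGGGGG
GGGGGGGGG
After op 2 fill(3,3,Y) [70 cells changed]:
YYYYYYYYY
KYYYYYYYY
KYYYYRRRR
YYYYYRRRR
YYYYYYYYY
YYYYYYYYY
YYYYYYYYY
YWYYYYYYY
YYYYYYYYY
After op 3 fill(6,0,B) [70 cells changed]:
BBBBBBBBB
KBBBBBBBB
KBBBBRRRR
BBBBBRRRR
BBBBBBBBB
BBBBBBBBB
BBBBBBBBB
BWBBBBBBB
BBBBBBBBB
After op 4 paint(4,3,Y):
BBBBBBBBB
KBBBBBBBB
KBBBBRRRR
BBBBBRRRR
BBBYBBBBB
BBBBBBBBB
BBBBBBBBB
BWBBBBBBB
BBBBBBBBB
After op 5 paint(8,6,K):
BBBBBBBBB
KBBBBBBBB
KBBBBRRRR
BBBBBRRRR
BBBYBBBBB
BBBBBBBBB
BBBBBBBBB
BWBBBBBBB
BBBBBBKBB

Answer: BBBBBBBBB
KBBBBBBBB
KBBBBRRRR
BBBBBRRRR
BBBYBBBBB
BBBBBBBBB
BBBBBBBBB
BWBBBBBBB
BBBBBBKBB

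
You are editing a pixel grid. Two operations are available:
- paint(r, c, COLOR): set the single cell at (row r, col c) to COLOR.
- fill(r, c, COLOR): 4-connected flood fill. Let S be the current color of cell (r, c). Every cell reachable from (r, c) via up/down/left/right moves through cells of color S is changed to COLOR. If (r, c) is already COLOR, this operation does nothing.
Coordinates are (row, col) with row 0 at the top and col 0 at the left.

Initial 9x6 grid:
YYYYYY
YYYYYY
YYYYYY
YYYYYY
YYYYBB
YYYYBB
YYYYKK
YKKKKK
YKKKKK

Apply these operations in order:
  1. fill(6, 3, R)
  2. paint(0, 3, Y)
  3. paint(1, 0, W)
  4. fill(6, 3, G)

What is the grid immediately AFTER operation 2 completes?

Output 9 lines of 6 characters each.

Answer: RRRYRR
RRRRRR
RRRRRR
RRRRRR
RRRRBB
RRRRBB
RRRRKK
RKKKKK
RKKKKK

Derivation:
After op 1 fill(6,3,R) [38 cells changed]:
RRRRRR
RRRRRR
RRRRRR
RRRRRR
RRRRBB
RRRRBB
RRRRKK
RKKKKK
RKKKKK
After op 2 paint(0,3,Y):
RRRYRR
RRRRRR
RRRRRR
RRRRRR
RRRRBB
RRRRBB
RRRRKK
RKKKKK
RKKKKK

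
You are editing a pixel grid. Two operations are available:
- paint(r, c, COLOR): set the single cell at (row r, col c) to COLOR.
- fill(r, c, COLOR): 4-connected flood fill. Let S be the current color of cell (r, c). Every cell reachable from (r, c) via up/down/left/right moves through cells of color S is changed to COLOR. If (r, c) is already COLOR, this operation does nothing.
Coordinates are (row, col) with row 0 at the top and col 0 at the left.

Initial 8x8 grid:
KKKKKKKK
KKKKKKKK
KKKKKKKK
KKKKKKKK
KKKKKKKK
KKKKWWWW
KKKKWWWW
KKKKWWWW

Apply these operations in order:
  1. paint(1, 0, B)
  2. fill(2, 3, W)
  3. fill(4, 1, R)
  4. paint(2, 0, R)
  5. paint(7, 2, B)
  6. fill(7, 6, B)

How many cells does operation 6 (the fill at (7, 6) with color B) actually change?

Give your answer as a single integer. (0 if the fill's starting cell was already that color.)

Answer: 62

Derivation:
After op 1 paint(1,0,B):
KKKKKKKK
BKKKKKKK
KKKKKKKK
KKKKKKKK
KKKKKKKK
KKKKWWWW
KKKKWWWW
KKKKWWWW
After op 2 fill(2,3,W) [51 cells changed]:
WWWWWWWW
BWWWWWWW
WWWWWWWW
WWWWWWWW
WWWWWWWW
WWWWWWWW
WWWWWWWW
WWWWWWWW
After op 3 fill(4,1,R) [63 cells changed]:
RRRRRRRR
BRRRRRRR
RRRRRRRR
RRRRRRRR
RRRRRRRR
RRRRRRRR
RRRRRRRR
RRRRRRRR
After op 4 paint(2,0,R):
RRRRRRRR
BRRRRRRR
RRRRRRRR
RRRRRRRR
RRRRRRRR
RRRRRRRR
RRRRRRRR
RRRRRRRR
After op 5 paint(7,2,B):
RRRRRRRR
BRRRRRRR
RRRRRRRR
RRRRRRRR
RRRRRRRR
RRRRRRRR
RRRRRRRR
RRBRRRRR
After op 6 fill(7,6,B) [62 cells changed]:
BBBBBBBB
BBBBBBBB
BBBBBBBB
BBBBBBBB
BBBBBBBB
BBBBBBBB
BBBBBBBB
BBBBBBBB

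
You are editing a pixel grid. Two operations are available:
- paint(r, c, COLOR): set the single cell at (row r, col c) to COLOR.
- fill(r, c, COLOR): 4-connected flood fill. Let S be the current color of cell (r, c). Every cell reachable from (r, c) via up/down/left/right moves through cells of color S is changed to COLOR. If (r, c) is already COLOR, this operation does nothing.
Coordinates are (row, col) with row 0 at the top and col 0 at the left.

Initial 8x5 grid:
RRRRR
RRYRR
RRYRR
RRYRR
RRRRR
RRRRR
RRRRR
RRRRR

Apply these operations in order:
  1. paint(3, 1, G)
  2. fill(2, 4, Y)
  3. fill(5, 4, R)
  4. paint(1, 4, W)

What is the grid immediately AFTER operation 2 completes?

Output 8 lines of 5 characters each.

Answer: YYYYY
YYYYY
YYYYY
YGYYY
YYYYY
YYYYY
YYYYY
YYYYY

Derivation:
After op 1 paint(3,1,G):
RRRRR
RRYRR
RRYRR
RGYRR
RRRRR
RRRRR
RRRRR
RRRRR
After op 2 fill(2,4,Y) [36 cells changed]:
YYYYY
YYYYY
YYYYY
YGYYY
YYYYY
YYYYY
YYYYY
YYYYY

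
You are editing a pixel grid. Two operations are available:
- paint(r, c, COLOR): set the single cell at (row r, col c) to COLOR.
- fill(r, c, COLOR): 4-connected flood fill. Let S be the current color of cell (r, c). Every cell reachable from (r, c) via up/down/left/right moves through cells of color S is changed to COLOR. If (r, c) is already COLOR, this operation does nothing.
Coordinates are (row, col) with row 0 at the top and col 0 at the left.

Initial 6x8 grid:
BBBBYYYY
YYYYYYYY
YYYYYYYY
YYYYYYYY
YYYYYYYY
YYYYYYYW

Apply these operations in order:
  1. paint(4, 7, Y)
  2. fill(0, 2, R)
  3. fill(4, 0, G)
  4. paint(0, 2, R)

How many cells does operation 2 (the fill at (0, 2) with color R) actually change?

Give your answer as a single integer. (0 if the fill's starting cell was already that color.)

After op 1 paint(4,7,Y):
BBBBYYYY
YYYYYYYY
YYYYYYYY
YYYYYYYY
YYYYYYYY
YYYYYYYW
After op 2 fill(0,2,R) [4 cells changed]:
RRRRYYYY
YYYYYYYY
YYYYYYYY
YYYYYYYY
YYYYYYYY
YYYYYYYW

Answer: 4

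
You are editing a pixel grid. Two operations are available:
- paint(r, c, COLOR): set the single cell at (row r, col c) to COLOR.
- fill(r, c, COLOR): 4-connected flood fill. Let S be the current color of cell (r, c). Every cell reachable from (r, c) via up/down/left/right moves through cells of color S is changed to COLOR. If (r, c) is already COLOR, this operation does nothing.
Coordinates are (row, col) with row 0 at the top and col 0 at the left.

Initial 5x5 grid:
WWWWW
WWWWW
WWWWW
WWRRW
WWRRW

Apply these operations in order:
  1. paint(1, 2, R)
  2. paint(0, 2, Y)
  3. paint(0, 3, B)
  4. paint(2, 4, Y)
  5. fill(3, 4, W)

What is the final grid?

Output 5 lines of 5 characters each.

Answer: WWYBW
WWRWW
WWWWY
WWRRW
WWRRW

Derivation:
After op 1 paint(1,2,R):
WWWWW
WWRWW
WWWWW
WWRRW
WWRRW
After op 2 paint(0,2,Y):
WWYWW
WWRWW
WWWWW
WWRRW
WWRRW
After op 3 paint(0,3,B):
WWYBW
WWRWW
WWWWW
WWRRW
WWRRW
After op 4 paint(2,4,Y):
WWYBW
WWRWW
WWWWY
WWRRW
WWRRW
After op 5 fill(3,4,W) [0 cells changed]:
WWYBW
WWRWW
WWWWY
WWRRW
WWRRW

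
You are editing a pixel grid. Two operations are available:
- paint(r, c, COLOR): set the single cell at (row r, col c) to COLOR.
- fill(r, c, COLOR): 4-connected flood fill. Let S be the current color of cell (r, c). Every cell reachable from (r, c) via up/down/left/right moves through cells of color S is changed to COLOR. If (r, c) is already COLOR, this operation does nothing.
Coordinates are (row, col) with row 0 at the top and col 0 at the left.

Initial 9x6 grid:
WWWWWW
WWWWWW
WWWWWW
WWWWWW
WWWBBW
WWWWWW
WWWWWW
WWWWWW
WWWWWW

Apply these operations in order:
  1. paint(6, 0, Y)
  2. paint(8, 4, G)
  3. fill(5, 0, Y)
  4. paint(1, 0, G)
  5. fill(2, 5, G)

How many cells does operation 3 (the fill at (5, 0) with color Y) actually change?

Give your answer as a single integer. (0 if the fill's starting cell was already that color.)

After op 1 paint(6,0,Y):
WWWWWW
WWWWWW
WWWWWW
WWWWWW
WWWBBW
WWWWWW
YWWWWW
WWWWWW
WWWWWW
After op 2 paint(8,4,G):
WWWWWW
WWWWWW
WWWWWW
WWWWWW
WWWBBW
WWWWWW
YWWWWW
WWWWWW
WWWWGW
After op 3 fill(5,0,Y) [50 cells changed]:
YYYYYY
YYYYYY
YYYYYY
YYYYYY
YYYBBY
YYYYYY
YYYYYY
YYYYYY
YYYYGY

Answer: 50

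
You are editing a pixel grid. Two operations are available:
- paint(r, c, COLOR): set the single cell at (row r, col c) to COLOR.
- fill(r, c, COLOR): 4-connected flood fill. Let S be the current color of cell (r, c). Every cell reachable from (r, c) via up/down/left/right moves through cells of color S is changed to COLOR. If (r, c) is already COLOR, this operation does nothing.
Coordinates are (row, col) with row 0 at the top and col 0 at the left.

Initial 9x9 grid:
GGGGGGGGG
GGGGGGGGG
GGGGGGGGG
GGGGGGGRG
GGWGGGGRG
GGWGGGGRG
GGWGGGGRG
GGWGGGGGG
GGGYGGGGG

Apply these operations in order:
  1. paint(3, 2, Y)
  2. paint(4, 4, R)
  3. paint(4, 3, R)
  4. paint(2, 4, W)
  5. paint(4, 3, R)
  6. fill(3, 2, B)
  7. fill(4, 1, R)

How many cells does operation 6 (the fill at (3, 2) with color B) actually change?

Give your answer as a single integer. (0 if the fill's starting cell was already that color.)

Answer: 1

Derivation:
After op 1 paint(3,2,Y):
GGGGGGGGG
GGGGGGGGG
GGGGGGGGG
GGYGGGGRG
GGWGGGGRG
GGWGGGGRG
GGWGGGGRG
GGWGGGGGG
GGGYGGGGG
After op 2 paint(4,4,R):
GGGGGGGGG
GGGGGGGGG
GGGGGGGGG
GGYGGGGRG
GGWGRGGRG
GGWGGGGRG
GGWGGGGRG
GGWGGGGGG
GGGYGGGGG
After op 3 paint(4,3,R):
GGGGGGGGG
GGGGGGGGG
GGGGGGGGG
GGYGGGGRG
GGWRRGGRG
GGWGGGGRG
GGWGGGGRG
GGWGGGGGG
GGGYGGGGG
After op 4 paint(2,4,W):
GGGGGGGGG
GGGGGGGGG
GGGGWGGGG
GGYGGGGRG
GGWRRGGRG
GGWGGGGRG
GGWGGGGRG
GGWGGGGGG
GGGYGGGGG
After op 5 paint(4,3,R):
GGGGGGGGG
GGGGGGGGG
GGGGWGGGG
GGYGGGGRG
GGWRRGGRG
GGWGGGGRG
GGWGGGGRG
GGWGGGGGG
GGGYGGGGG
After op 6 fill(3,2,B) [1 cells changed]:
GGGGGGGGG
GGGGGGGGG
GGGGWGGGG
GGBGGGGRG
GGWRRGGRG
GGWGGGGRG
GGWGGGGRG
GGWGGGGGG
GGGYGGGGG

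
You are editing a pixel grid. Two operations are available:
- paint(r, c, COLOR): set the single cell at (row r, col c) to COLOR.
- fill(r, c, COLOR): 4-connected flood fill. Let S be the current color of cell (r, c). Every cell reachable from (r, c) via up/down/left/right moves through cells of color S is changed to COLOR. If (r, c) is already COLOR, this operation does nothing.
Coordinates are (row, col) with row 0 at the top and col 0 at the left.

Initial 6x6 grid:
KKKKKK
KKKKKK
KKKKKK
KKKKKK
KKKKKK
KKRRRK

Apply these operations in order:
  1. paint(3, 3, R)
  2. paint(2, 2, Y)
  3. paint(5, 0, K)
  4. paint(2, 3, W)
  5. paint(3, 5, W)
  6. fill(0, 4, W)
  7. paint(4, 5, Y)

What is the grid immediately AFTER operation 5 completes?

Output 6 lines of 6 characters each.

After op 1 paint(3,3,R):
KKKKKK
KKKKKK
KKKKKK
KKKRKK
KKKKKK
KKRRRK
After op 2 paint(2,2,Y):
KKKKKK
KKKKKK
KKYKKK
KKKRKK
KKKKKK
KKRRRK
After op 3 paint(5,0,K):
KKKKKK
KKKKKK
KKYKKK
KKKRKK
KKKKKK
KKRRRK
After op 4 paint(2,3,W):
KKKKKK
KKKKKK
KKYWKK
KKKRKK
KKKKKK
KKRRRK
After op 5 paint(3,5,W):
KKKKKK
KKKKKK
KKYWKK
KKKRKW
KKKKKK
KKRRRK

Answer: KKKKKK
KKKKKK
KKYWKK
KKKRKW
KKKKKK
KKRRRK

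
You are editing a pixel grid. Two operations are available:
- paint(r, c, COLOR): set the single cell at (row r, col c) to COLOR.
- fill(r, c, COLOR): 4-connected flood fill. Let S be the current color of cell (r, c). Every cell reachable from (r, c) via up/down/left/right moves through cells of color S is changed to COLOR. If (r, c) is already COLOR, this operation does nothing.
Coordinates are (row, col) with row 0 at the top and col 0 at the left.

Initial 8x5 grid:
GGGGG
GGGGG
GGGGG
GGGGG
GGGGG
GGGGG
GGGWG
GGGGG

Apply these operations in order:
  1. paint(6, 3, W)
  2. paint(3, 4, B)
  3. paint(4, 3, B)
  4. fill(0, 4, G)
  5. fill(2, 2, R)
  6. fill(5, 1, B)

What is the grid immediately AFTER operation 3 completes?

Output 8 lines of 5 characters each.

After op 1 paint(6,3,W):
GGGGG
GGGGG
GGGGG
GGGGG
GGGGG
GGGGG
GGGWG
GGGGG
After op 2 paint(3,4,B):
GGGGG
GGGGG
GGGGG
GGGGB
GGGGG
GGGGG
GGGWG
GGGGG
After op 3 paint(4,3,B):
GGGGG
GGGGG
GGGGG
GGGGB
GGGBG
GGGGG
GGGWG
GGGGG

Answer: GGGGG
GGGGG
GGGGG
GGGGB
GGGBG
GGGGG
GGGWG
GGGGG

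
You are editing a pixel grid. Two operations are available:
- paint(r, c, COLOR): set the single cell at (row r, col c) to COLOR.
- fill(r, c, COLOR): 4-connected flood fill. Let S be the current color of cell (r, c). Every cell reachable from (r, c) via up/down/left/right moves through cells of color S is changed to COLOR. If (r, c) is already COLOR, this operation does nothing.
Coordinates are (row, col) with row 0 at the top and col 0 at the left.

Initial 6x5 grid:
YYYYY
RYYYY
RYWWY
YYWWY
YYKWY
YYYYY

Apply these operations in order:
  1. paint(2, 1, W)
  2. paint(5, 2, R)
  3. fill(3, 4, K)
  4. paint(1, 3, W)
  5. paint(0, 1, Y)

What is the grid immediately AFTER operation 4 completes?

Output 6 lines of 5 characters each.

After op 1 paint(2,1,W):
YYYYY
RYYYY
RWWWY
YYWWY
YYKWY
YYYYY
After op 2 paint(5,2,R):
YYYYY
RYYYY
RWWWY
YYWWY
YYKWY
YYRYY
After op 3 fill(3,4,K) [14 cells changed]:
KKKKK
RKKKK
RWWWK
YYWWK
YYKWK
YYRKK
After op 4 paint(1,3,W):
KKKKK
RKKWK
RWWWK
YYWWK
YYKWK
YYRKK

Answer: KKKKK
RKKWK
RWWWK
YYWWK
YYKWK
YYRKK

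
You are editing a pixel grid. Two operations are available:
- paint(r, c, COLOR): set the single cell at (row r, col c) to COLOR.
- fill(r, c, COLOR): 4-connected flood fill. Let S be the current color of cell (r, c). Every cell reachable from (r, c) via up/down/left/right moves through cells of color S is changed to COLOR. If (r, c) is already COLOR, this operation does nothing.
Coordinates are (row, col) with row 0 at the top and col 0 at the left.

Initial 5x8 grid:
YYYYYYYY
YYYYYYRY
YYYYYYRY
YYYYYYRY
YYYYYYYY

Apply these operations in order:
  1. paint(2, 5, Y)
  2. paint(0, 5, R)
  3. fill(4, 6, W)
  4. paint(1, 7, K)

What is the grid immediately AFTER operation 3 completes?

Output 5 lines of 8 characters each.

After op 1 paint(2,5,Y):
YYYYYYYY
YYYYYYRY
YYYYYYRY
YYYYYYRY
YYYYYYYY
After op 2 paint(0,5,R):
YYYYYRYY
YYYYYYRY
YYYYYYRY
YYYYYYRY
YYYYYYYY
After op 3 fill(4,6,W) [36 cells changed]:
WWWWWRWW
WWWWWWRW
WWWWWWRW
WWWWWWRW
WWWWWWWW

Answer: WWWWWRWW
WWWWWWRW
WWWWWWRW
WWWWWWRW
WWWWWWWW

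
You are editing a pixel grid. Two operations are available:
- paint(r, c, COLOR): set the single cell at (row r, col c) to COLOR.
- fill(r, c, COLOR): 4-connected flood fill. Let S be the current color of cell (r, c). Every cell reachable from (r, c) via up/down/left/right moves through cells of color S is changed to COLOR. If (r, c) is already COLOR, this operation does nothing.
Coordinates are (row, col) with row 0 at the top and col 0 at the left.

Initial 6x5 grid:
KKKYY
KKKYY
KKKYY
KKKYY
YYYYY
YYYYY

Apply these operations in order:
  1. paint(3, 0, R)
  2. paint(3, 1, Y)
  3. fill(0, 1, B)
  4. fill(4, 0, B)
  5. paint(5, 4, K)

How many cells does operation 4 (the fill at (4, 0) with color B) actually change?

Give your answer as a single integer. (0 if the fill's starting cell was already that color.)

Answer: 19

Derivation:
After op 1 paint(3,0,R):
KKKYY
KKKYY
KKKYY
RKKYY
YYYYY
YYYYY
After op 2 paint(3,1,Y):
KKKYY
KKKYY
KKKYY
RYKYY
YYYYY
YYYYY
After op 3 fill(0,1,B) [10 cells changed]:
BBBYY
BBBYY
BBBYY
RYBYY
YYYYY
YYYYY
After op 4 fill(4,0,B) [19 cells changed]:
BBBBB
BBBBB
BBBBB
RBBBB
BBBBB
BBBBB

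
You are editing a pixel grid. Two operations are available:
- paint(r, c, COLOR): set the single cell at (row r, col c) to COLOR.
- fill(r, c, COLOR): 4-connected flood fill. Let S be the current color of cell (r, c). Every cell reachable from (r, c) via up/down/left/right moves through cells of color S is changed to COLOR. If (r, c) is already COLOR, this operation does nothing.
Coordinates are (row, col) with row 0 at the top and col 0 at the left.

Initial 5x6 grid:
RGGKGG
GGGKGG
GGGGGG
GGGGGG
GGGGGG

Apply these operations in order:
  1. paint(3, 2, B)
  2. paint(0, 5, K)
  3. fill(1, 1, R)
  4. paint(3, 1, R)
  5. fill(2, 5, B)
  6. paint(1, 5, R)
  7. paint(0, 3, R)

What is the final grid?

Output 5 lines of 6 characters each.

After op 1 paint(3,2,B):
RGGKGG
GGGKGG
GGGGGG
GGBGGG
GGGGGG
After op 2 paint(0,5,K):
RGGKGK
GGGKGG
GGGGGG
GGBGGG
GGGGGG
After op 3 fill(1,1,R) [25 cells changed]:
RRRKRK
RRRKRR
RRRRRR
RRBRRR
RRRRRR
After op 4 paint(3,1,R):
RRRKRK
RRRKRR
RRRRRR
RRBRRR
RRRRRR
After op 5 fill(2,5,B) [26 cells changed]:
BBBKBK
BBBKBB
BBBBBB
BBBBBB
BBBBBB
After op 6 paint(1,5,R):
BBBKBK
BBBKBR
BBBBBB
BBBBBB
BBBBBB
After op 7 paint(0,3,R):
BBBRBK
BBBKBR
BBBBBB
BBBBBB
BBBBBB

Answer: BBBRBK
BBBKBR
BBBBBB
BBBBBB
BBBBBB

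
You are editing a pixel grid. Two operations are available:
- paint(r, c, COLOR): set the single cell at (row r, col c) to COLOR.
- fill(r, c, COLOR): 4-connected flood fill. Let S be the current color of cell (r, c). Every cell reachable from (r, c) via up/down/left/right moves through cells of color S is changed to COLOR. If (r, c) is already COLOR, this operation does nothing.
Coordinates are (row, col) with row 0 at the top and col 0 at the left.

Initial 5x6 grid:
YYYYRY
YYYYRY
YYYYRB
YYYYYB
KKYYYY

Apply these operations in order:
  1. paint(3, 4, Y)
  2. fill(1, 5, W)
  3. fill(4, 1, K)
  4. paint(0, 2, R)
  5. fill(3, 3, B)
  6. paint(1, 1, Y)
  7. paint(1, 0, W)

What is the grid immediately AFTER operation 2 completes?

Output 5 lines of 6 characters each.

Answer: YYYYRW
YYYYRW
YYYYRB
YYYYYB
KKYYYY

Derivation:
After op 1 paint(3,4,Y):
YYYYRY
YYYYRY
YYYYRB
YYYYYB
KKYYYY
After op 2 fill(1,5,W) [2 cells changed]:
YYYYRW
YYYYRW
YYYYRB
YYYYYB
KKYYYY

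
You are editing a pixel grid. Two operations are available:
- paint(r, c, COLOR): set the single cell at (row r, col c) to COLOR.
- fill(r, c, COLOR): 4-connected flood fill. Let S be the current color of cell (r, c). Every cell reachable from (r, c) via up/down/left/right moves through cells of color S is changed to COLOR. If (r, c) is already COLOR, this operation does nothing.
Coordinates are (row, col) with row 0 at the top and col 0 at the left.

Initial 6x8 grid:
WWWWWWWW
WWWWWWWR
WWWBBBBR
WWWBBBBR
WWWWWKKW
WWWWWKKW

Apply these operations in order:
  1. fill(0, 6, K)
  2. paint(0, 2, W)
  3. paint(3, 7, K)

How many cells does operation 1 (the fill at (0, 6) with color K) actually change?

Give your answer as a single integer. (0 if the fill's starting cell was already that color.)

After op 1 fill(0,6,K) [31 cells changed]:
KKKKKKKK
KKKKKKKR
KKKBBBBR
KKKBBBBR
KKKKKKKW
KKKKKKKW

Answer: 31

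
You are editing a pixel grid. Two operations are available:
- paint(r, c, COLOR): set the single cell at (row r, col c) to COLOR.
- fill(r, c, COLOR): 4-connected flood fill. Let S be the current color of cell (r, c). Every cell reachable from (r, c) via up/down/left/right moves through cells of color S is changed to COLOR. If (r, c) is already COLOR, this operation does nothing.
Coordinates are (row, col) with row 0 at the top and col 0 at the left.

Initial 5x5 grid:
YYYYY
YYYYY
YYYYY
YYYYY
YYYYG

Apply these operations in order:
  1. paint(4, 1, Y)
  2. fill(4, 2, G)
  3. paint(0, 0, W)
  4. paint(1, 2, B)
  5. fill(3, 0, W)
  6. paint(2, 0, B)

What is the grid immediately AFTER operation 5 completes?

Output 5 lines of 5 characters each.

After op 1 paint(4,1,Y):
YYYYY
YYYYY
YYYYY
YYYYY
YYYYG
After op 2 fill(4,2,G) [24 cells changed]:
GGGGG
GGGGG
GGGGG
GGGGG
GGGGG
After op 3 paint(0,0,W):
WGGGG
GGGGG
GGGGG
GGGGG
GGGGG
After op 4 paint(1,2,B):
WGGGG
GGBGG
GGGGG
GGGGG
GGGGG
After op 5 fill(3,0,W) [23 cells changed]:
WWWWW
WWBWW
WWWWW
WWWWW
WWWWW

Answer: WWWWW
WWBWW
WWWWW
WWWWW
WWWWW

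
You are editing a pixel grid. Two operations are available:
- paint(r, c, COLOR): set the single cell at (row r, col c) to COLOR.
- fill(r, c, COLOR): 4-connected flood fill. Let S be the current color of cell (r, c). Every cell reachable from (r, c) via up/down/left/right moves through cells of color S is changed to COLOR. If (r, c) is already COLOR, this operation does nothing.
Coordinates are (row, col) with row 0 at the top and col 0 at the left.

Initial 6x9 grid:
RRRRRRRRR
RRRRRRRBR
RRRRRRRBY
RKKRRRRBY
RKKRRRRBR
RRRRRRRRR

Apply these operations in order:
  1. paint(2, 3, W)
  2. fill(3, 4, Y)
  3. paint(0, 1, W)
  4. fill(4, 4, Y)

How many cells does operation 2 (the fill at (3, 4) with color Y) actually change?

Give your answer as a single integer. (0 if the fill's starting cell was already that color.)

Answer: 43

Derivation:
After op 1 paint(2,3,W):
RRRRRRRRR
RRRRRRRBR
RRRWRRRBY
RKKRRRRBY
RKKRRRRBR
RRRRRRRRR
After op 2 fill(3,4,Y) [43 cells changed]:
YYYYYYYYY
YYYYYYYBY
YYYWYYYBY
YKKYYYYBY
YKKYYYYBY
YYYYYYYYY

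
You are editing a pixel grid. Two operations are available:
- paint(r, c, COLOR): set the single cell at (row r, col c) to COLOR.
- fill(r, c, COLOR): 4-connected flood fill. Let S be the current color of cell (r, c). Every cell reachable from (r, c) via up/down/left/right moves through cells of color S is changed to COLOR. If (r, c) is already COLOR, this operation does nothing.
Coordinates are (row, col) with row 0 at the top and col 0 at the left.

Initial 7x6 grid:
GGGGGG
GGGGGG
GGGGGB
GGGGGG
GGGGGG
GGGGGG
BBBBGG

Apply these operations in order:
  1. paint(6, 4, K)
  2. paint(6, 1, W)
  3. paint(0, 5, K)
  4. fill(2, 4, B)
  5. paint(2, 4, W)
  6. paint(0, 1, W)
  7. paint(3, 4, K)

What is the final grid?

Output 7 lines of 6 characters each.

After op 1 paint(6,4,K):
GGGGGG
GGGGGG
GGGGGB
GGGGGG
GGGGGG
GGGGGG
BBBBKG
After op 2 paint(6,1,W):
GGGGGG
GGGGGG
GGGGGB
GGGGGG
GGGGGG
GGGGGG
BWBBKG
After op 3 paint(0,5,K):
GGGGGK
GGGGGG
GGGGGB
GGGGGG
GGGGGG
GGGGGG
BWBBKG
After op 4 fill(2,4,B) [35 cells changed]:
BBBBBK
BBBBBB
BBBBBB
BBBBBB
BBBBBB
BBBBBB
BWBBKB
After op 5 paint(2,4,W):
BBBBBK
BBBBBB
BBBBWB
BBBBBB
BBBBBB
BBBBBB
BWBBKB
After op 6 paint(0,1,W):
BWBBBK
BBBBBB
BBBBWB
BBBBBB
BBBBBB
BBBBBB
BWBBKB
After op 7 paint(3,4,K):
BWBBBK
BBBBBB
BBBBWB
BBBBKB
BBBBBB
BBBBBB
BWBBKB

Answer: BWBBBK
BBBBBB
BBBBWB
BBBBKB
BBBBBB
BBBBBB
BWBBKB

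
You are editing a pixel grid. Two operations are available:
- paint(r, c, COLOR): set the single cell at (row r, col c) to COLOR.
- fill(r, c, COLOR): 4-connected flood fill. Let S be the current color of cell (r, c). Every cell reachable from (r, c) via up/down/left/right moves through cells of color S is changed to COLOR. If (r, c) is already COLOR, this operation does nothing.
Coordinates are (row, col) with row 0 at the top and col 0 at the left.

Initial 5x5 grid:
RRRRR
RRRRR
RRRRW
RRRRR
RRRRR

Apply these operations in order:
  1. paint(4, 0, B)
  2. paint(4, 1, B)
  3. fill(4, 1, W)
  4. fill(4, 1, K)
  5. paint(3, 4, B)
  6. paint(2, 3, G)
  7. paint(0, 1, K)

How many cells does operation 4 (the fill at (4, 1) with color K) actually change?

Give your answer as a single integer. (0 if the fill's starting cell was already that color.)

After op 1 paint(4,0,B):
RRRRR
RRRRR
RRRRW
RRRRR
BRRRR
After op 2 paint(4,1,B):
RRRRR
RRRRR
RRRRW
RRRRR
BBRRR
After op 3 fill(4,1,W) [2 cells changed]:
RRRRR
RRRRR
RRRRW
RRRRR
WWRRR
After op 4 fill(4,1,K) [2 cells changed]:
RRRRR
RRRRR
RRRRW
RRRRR
KKRRR

Answer: 2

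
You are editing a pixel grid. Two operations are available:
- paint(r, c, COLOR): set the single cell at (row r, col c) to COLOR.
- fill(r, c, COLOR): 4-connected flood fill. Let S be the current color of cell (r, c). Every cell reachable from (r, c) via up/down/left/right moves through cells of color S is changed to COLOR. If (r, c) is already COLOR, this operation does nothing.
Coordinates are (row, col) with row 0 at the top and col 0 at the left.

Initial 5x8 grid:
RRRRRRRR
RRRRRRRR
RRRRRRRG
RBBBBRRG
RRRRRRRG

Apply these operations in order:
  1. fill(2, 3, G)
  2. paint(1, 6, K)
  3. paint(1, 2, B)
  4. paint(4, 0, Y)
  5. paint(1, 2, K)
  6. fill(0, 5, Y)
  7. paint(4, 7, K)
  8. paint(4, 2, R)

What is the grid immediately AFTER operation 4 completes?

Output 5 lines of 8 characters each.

After op 1 fill(2,3,G) [33 cells changed]:
GGGGGGGG
GGGGGGGG
GGGGGGGG
GBBBBGGG
GGGGGGGG
After op 2 paint(1,6,K):
GGGGGGGG
GGGGGGKG
GGGGGGGG
GBBBBGGG
GGGGGGGG
After op 3 paint(1,2,B):
GGGGGGGG
GGBGGGKG
GGGGGGGG
GBBBBGGG
GGGGGGGG
After op 4 paint(4,0,Y):
GGGGGGGG
GGBGGGKG
GGGGGGGG
GBBBBGGG
YGGGGGGG

Answer: GGGGGGGG
GGBGGGKG
GGGGGGGG
GBBBBGGG
YGGGGGGG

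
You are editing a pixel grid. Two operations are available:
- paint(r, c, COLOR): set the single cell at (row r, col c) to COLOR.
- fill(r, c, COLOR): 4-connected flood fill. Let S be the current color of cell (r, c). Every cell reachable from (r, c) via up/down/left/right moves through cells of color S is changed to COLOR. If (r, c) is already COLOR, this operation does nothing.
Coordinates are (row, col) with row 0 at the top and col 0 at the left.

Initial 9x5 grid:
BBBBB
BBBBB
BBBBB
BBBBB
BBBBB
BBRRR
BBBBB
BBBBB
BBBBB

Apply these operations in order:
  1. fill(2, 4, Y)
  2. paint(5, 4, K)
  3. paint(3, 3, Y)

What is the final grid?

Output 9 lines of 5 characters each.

After op 1 fill(2,4,Y) [42 cells changed]:
YYYYY
YYYYY
YYYYY
YYYYY
YYYYY
YYRRR
YYYYY
YYYYY
YYYYY
After op 2 paint(5,4,K):
YYYYY
YYYYY
YYYYY
YYYYY
YYYYY
YYRRK
YYYYY
YYYYY
YYYYY
After op 3 paint(3,3,Y):
YYYYY
YYYYY
YYYYY
YYYYY
YYYYY
YYRRK
YYYYY
YYYYY
YYYYY

Answer: YYYYY
YYYYY
YYYYY
YYYYY
YYYYY
YYRRK
YYYYY
YYYYY
YYYYY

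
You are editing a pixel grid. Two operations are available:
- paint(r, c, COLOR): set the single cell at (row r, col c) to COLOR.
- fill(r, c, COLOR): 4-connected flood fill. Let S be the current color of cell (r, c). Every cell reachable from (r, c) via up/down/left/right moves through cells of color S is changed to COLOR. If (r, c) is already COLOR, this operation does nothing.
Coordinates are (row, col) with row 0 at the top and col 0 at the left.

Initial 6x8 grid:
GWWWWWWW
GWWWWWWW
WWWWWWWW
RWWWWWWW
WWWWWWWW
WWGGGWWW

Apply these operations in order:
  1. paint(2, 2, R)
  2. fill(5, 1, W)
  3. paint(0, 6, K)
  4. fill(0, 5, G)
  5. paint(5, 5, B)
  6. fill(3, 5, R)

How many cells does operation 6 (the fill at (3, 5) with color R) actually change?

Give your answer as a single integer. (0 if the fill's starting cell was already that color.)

Answer: 44

Derivation:
After op 1 paint(2,2,R):
GWWWWWWW
GWWWWWWW
WWRWWWWW
RWWWWWWW
WWWWWWWW
WWGGGWWW
After op 2 fill(5,1,W) [0 cells changed]:
GWWWWWWW
GWWWWWWW
WWRWWWWW
RWWWWWWW
WWWWWWWW
WWGGGWWW
After op 3 paint(0,6,K):
GWWWWWKW
GWWWWWWW
WWRWWWWW
RWWWWWWW
WWWWWWWW
WWGGGWWW
After op 4 fill(0,5,G) [40 cells changed]:
GGGGGGKG
GGGGGGGG
GGRGGGGG
RGGGGGGG
GGGGGGGG
GGGGGGGG
After op 5 paint(5,5,B):
GGGGGGKG
GGGGGGGG
GGRGGGGG
RGGGGGGG
GGGGGGGG
GGGGGBGG
After op 6 fill(3,5,R) [44 cells changed]:
RRRRRRKR
RRRRRRRR
RRRRRRRR
RRRRRRRR
RRRRRRRR
RRRRRBRR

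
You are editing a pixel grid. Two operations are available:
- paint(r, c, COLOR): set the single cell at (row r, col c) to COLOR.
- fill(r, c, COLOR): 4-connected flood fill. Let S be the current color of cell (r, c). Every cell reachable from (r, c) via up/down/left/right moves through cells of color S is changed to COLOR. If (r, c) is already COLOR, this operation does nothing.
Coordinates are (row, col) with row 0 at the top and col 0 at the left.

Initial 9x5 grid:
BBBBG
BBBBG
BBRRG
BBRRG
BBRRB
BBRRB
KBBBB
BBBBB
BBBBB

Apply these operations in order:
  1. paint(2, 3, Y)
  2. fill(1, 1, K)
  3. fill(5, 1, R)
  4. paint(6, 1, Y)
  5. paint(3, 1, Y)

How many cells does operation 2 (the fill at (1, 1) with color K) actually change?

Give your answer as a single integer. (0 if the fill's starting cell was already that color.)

After op 1 paint(2,3,Y):
BBBBG
BBBBG
BBRYG
BBRRG
BBRRB
BBRRB
KBBBB
BBBBB
BBBBB
After op 2 fill(1,1,K) [32 cells changed]:
KKKKG
KKKKG
KKRYG
KKRRG
KKRRK
KKRRK
KKKKK
KKKKK
KKKKK

Answer: 32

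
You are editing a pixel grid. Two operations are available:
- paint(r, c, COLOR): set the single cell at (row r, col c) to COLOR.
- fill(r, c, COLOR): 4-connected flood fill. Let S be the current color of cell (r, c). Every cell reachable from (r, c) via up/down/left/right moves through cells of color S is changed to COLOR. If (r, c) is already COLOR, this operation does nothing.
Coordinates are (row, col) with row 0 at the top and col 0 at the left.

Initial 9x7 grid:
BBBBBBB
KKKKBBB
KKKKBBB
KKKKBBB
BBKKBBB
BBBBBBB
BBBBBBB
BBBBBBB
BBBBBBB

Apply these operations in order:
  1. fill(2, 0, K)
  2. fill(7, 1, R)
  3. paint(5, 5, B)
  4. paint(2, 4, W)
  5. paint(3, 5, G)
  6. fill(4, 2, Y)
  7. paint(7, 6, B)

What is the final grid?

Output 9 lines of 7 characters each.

After op 1 fill(2,0,K) [0 cells changed]:
BBBBBBB
KKKKBBB
KKKKBBB
KKKKBBB
BBKKBBB
BBBBBBB
BBBBBBB
BBBBBBB
BBBBBBB
After op 2 fill(7,1,R) [49 cells changed]:
RRRRRRR
KKKKRRR
KKKKRRR
KKKKRRR
RRKKRRR
RRRRRRR
RRRRRRR
RRRRRRR
RRRRRRR
After op 3 paint(5,5,B):
RRRRRRR
KKKKRRR
KKKKRRR
KKKKRRR
RRKKRRR
RRRRRBR
RRRRRRR
RRRRRRR
RRRRRRR
After op 4 paint(2,4,W):
RRRRRRR
KKKKRRR
KKKKWRR
KKKKRRR
RRKKRRR
RRRRRBR
RRRRRRR
RRRRRRR
RRRRRRR
After op 5 paint(3,5,G):
RRRRRRR
KKKKRRR
KKKKWRR
KKKKRGR
RRKKRRR
RRRRRBR
RRRRRRR
RRRRRRR
RRRRRRR
After op 6 fill(4,2,Y) [14 cells changed]:
RRRRRRR
YYYYRRR
YYYYWRR
YYYYRGR
RRYYRRR
RRRRRBR
RRRRRRR
RRRRRRR
RRRRRRR
After op 7 paint(7,6,B):
RRRRRRR
YYYYRRR
YYYYWRR
YYYYRGR
RRYYRRR
RRRRRBR
RRRRRRR
RRRRRRB
RRRRRRR

Answer: RRRRRRR
YYYYRRR
YYYYWRR
YYYYRGR
RRYYRRR
RRRRRBR
RRRRRRR
RRRRRRB
RRRRRRR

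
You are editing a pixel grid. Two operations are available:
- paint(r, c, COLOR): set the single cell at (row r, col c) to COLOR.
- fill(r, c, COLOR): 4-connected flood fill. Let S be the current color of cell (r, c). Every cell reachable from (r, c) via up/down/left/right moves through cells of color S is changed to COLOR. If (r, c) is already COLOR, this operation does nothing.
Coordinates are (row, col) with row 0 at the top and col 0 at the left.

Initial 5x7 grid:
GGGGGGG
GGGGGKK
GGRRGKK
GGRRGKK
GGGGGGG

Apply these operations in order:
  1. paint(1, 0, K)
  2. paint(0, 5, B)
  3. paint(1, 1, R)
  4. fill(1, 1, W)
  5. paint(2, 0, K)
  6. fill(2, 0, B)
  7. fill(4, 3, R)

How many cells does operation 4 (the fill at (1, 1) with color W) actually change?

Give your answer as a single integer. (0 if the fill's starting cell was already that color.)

After op 1 paint(1,0,K):
GGGGGGG
KGGGGKK
GGRRGKK
GGRRGKK
GGGGGGG
After op 2 paint(0,5,B):
GGGGGBG
KGGGGKK
GGRRGKK
GGRRGKK
GGGGGGG
After op 3 paint(1,1,R):
GGGGGBG
KRGGGKK
GGRRGKK
GGRRGKK
GGGGGGG
After op 4 fill(1,1,W) [1 cells changed]:
GGGGGBG
KWGGGKK
GGRRGKK
GGRRGKK
GGGGGGG

Answer: 1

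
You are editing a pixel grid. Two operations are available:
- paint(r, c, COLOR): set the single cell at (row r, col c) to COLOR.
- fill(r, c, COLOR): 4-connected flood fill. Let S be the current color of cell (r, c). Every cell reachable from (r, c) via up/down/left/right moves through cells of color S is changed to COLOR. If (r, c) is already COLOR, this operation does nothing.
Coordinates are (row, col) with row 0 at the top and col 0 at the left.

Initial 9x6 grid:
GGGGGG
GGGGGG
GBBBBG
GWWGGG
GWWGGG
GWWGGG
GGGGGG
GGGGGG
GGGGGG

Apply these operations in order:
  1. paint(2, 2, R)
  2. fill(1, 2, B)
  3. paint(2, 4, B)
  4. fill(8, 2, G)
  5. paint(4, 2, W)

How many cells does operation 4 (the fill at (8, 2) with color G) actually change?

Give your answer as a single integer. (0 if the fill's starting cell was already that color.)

Answer: 47

Derivation:
After op 1 paint(2,2,R):
GGGGGG
GGGGGG
GBRBBG
GWWGGG
GWWGGG
GWWGGG
GGGGGG
GGGGGG
GGGGGG
After op 2 fill(1,2,B) [44 cells changed]:
BBBBBB
BBBBBB
BBRBBB
BWWBBB
BWWBBB
BWWBBB
BBBBBB
BBBBBB
BBBBBB
After op 3 paint(2,4,B):
BBBBBB
BBBBBB
BBRBBB
BWWBBB
BWWBBB
BWWBBB
BBBBBB
BBBBBB
BBBBBB
After op 4 fill(8,2,G) [47 cells changed]:
GGGGGG
GGGGGG
GGRGGG
GWWGGG
GWWGGG
GWWGGG
GGGGGG
GGGGGG
GGGGGG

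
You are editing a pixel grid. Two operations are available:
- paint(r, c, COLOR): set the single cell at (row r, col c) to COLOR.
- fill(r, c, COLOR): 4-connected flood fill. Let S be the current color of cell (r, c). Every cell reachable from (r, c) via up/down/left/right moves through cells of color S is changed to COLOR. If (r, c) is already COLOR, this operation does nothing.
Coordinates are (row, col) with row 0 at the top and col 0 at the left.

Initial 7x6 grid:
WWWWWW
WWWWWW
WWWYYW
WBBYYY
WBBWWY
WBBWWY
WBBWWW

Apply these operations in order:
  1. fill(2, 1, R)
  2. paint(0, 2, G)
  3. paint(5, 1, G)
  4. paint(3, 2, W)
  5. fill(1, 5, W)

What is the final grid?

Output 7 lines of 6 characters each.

After op 1 fill(2,1,R) [20 cells changed]:
RRRRRR
RRRRRR
RRRYYR
RBBYYY
RBBWWY
RBBWWY
RBBWWW
After op 2 paint(0,2,G):
RRGRRR
RRRRRR
RRRYYR
RBBYYY
RBBWWY
RBBWWY
RBBWWW
After op 3 paint(5,1,G):
RRGRRR
RRRRRR
RRRYYR
RBBYYY
RBBWWY
RGBWWY
RBBWWW
After op 4 paint(3,2,W):
RRGRRR
RRRRRR
RRRYYR
RBWYYY
RBBWWY
RGBWWY
RBBWWW
After op 5 fill(1,5,W) [19 cells changed]:
WWGWWW
WWWWWW
WWWYYW
WBWYYY
WBBWWY
WGBWWY
WBBWWW

Answer: WWGWWW
WWWWWW
WWWYYW
WBWYYY
WBBWWY
WGBWWY
WBBWWW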